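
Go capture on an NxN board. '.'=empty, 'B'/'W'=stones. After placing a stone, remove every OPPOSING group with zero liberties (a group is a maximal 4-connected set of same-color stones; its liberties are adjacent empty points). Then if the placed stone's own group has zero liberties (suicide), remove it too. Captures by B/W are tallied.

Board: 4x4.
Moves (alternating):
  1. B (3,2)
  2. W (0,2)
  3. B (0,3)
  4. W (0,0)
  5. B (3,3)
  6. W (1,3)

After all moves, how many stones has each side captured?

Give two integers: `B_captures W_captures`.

Answer: 0 1

Derivation:
Move 1: B@(3,2) -> caps B=0 W=0
Move 2: W@(0,2) -> caps B=0 W=0
Move 3: B@(0,3) -> caps B=0 W=0
Move 4: W@(0,0) -> caps B=0 W=0
Move 5: B@(3,3) -> caps B=0 W=0
Move 6: W@(1,3) -> caps B=0 W=1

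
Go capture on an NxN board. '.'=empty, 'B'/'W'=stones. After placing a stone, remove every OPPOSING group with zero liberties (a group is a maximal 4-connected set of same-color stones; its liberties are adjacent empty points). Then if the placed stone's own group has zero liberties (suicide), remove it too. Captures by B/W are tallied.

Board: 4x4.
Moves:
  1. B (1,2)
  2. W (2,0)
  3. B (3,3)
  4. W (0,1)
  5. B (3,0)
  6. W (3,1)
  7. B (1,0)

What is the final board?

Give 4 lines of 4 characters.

Answer: .W..
B.B.
W...
.W.B

Derivation:
Move 1: B@(1,2) -> caps B=0 W=0
Move 2: W@(2,0) -> caps B=0 W=0
Move 3: B@(3,3) -> caps B=0 W=0
Move 4: W@(0,1) -> caps B=0 W=0
Move 5: B@(3,0) -> caps B=0 W=0
Move 6: W@(3,1) -> caps B=0 W=1
Move 7: B@(1,0) -> caps B=0 W=1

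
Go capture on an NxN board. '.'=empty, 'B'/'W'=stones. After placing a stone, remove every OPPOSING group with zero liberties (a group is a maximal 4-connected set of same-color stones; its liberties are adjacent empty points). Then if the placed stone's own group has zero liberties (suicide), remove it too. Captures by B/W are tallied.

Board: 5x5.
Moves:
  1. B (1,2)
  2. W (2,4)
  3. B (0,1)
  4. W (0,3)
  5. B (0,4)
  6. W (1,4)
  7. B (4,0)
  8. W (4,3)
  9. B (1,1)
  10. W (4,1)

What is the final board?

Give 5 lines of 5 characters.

Answer: .B.W.
.BB.W
....W
.....
BW.W.

Derivation:
Move 1: B@(1,2) -> caps B=0 W=0
Move 2: W@(2,4) -> caps B=0 W=0
Move 3: B@(0,1) -> caps B=0 W=0
Move 4: W@(0,3) -> caps B=0 W=0
Move 5: B@(0,4) -> caps B=0 W=0
Move 6: W@(1,4) -> caps B=0 W=1
Move 7: B@(4,0) -> caps B=0 W=1
Move 8: W@(4,3) -> caps B=0 W=1
Move 9: B@(1,1) -> caps B=0 W=1
Move 10: W@(4,1) -> caps B=0 W=1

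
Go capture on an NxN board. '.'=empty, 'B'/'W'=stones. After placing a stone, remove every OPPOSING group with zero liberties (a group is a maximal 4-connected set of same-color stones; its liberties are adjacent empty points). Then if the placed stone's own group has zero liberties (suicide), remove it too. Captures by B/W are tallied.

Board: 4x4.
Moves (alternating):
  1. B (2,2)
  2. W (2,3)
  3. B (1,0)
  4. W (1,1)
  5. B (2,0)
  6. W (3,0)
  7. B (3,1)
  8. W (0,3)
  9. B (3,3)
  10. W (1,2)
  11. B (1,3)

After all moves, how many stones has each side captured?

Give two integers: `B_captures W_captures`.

Answer: 2 0

Derivation:
Move 1: B@(2,2) -> caps B=0 W=0
Move 2: W@(2,3) -> caps B=0 W=0
Move 3: B@(1,0) -> caps B=0 W=0
Move 4: W@(1,1) -> caps B=0 W=0
Move 5: B@(2,0) -> caps B=0 W=0
Move 6: W@(3,0) -> caps B=0 W=0
Move 7: B@(3,1) -> caps B=1 W=0
Move 8: W@(0,3) -> caps B=1 W=0
Move 9: B@(3,3) -> caps B=1 W=0
Move 10: W@(1,2) -> caps B=1 W=0
Move 11: B@(1,3) -> caps B=2 W=0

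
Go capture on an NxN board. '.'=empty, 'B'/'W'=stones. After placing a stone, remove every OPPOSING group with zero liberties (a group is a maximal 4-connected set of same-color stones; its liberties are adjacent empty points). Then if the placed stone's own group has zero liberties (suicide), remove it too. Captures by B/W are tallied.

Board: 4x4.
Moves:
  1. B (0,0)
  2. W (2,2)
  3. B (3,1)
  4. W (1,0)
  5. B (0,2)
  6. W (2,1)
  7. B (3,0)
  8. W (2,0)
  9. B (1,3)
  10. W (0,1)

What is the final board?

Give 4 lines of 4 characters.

Answer: .WB.
W..B
WWW.
BB..

Derivation:
Move 1: B@(0,0) -> caps B=0 W=0
Move 2: W@(2,2) -> caps B=0 W=0
Move 3: B@(3,1) -> caps B=0 W=0
Move 4: W@(1,0) -> caps B=0 W=0
Move 5: B@(0,2) -> caps B=0 W=0
Move 6: W@(2,1) -> caps B=0 W=0
Move 7: B@(3,0) -> caps B=0 W=0
Move 8: W@(2,0) -> caps B=0 W=0
Move 9: B@(1,3) -> caps B=0 W=0
Move 10: W@(0,1) -> caps B=0 W=1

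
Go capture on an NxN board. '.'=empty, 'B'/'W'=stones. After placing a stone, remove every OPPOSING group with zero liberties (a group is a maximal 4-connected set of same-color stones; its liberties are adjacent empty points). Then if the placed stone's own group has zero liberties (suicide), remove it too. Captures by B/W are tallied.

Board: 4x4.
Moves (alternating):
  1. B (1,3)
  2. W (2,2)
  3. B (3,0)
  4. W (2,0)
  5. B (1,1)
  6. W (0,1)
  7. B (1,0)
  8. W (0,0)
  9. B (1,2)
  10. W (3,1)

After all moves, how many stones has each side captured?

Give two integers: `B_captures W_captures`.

Answer: 0 1

Derivation:
Move 1: B@(1,3) -> caps B=0 W=0
Move 2: W@(2,2) -> caps B=0 W=0
Move 3: B@(3,0) -> caps B=0 W=0
Move 4: W@(2,0) -> caps B=0 W=0
Move 5: B@(1,1) -> caps B=0 W=0
Move 6: W@(0,1) -> caps B=0 W=0
Move 7: B@(1,0) -> caps B=0 W=0
Move 8: W@(0,0) -> caps B=0 W=0
Move 9: B@(1,2) -> caps B=0 W=0
Move 10: W@(3,1) -> caps B=0 W=1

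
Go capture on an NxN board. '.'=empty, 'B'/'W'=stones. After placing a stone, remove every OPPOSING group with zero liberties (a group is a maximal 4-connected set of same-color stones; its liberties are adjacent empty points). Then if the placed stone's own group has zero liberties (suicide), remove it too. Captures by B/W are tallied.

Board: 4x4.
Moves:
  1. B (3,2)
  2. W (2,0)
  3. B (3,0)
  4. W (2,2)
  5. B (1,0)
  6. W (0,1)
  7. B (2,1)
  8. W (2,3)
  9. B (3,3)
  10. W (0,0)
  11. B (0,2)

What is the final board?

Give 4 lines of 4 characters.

Move 1: B@(3,2) -> caps B=0 W=0
Move 2: W@(2,0) -> caps B=0 W=0
Move 3: B@(3,0) -> caps B=0 W=0
Move 4: W@(2,2) -> caps B=0 W=0
Move 5: B@(1,0) -> caps B=0 W=0
Move 6: W@(0,1) -> caps B=0 W=0
Move 7: B@(2,1) -> caps B=1 W=0
Move 8: W@(2,3) -> caps B=1 W=0
Move 9: B@(3,3) -> caps B=1 W=0
Move 10: W@(0,0) -> caps B=1 W=0
Move 11: B@(0,2) -> caps B=1 W=0

Answer: WWB.
B...
.BWW
B.BB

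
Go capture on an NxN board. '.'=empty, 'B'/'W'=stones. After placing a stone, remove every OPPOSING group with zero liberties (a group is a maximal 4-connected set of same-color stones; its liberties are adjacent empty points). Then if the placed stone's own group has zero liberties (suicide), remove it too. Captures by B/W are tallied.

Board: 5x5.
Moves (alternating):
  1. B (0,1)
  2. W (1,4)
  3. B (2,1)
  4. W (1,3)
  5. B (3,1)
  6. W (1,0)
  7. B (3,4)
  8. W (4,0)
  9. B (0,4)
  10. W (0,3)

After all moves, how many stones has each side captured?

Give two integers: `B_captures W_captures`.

Answer: 0 1

Derivation:
Move 1: B@(0,1) -> caps B=0 W=0
Move 2: W@(1,4) -> caps B=0 W=0
Move 3: B@(2,1) -> caps B=0 W=0
Move 4: W@(1,3) -> caps B=0 W=0
Move 5: B@(3,1) -> caps B=0 W=0
Move 6: W@(1,0) -> caps B=0 W=0
Move 7: B@(3,4) -> caps B=0 W=0
Move 8: W@(4,0) -> caps B=0 W=0
Move 9: B@(0,4) -> caps B=0 W=0
Move 10: W@(0,3) -> caps B=0 W=1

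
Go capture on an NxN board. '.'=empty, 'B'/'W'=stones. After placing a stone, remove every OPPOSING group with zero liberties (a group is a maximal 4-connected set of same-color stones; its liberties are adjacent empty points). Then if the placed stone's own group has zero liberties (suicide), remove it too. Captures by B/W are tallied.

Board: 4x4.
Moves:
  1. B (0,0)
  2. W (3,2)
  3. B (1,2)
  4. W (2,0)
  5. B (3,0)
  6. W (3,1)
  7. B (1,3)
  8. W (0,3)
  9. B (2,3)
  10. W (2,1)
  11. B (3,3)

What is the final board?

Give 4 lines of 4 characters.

Move 1: B@(0,0) -> caps B=0 W=0
Move 2: W@(3,2) -> caps B=0 W=0
Move 3: B@(1,2) -> caps B=0 W=0
Move 4: W@(2,0) -> caps B=0 W=0
Move 5: B@(3,0) -> caps B=0 W=0
Move 6: W@(3,1) -> caps B=0 W=1
Move 7: B@(1,3) -> caps B=0 W=1
Move 8: W@(0,3) -> caps B=0 W=1
Move 9: B@(2,3) -> caps B=0 W=1
Move 10: W@(2,1) -> caps B=0 W=1
Move 11: B@(3,3) -> caps B=0 W=1

Answer: B..W
..BB
WW.B
.WWB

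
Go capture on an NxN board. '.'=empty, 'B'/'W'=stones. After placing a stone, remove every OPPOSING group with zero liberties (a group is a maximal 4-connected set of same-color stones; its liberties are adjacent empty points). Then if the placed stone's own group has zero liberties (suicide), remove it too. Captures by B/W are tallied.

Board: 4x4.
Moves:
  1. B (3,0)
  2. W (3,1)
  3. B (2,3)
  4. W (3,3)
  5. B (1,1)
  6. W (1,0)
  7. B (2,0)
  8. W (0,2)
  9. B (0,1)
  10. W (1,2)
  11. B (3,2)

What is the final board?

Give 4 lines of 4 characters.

Move 1: B@(3,0) -> caps B=0 W=0
Move 2: W@(3,1) -> caps B=0 W=0
Move 3: B@(2,3) -> caps B=0 W=0
Move 4: W@(3,3) -> caps B=0 W=0
Move 5: B@(1,1) -> caps B=0 W=0
Move 6: W@(1,0) -> caps B=0 W=0
Move 7: B@(2,0) -> caps B=0 W=0
Move 8: W@(0,2) -> caps B=0 W=0
Move 9: B@(0,1) -> caps B=0 W=0
Move 10: W@(1,2) -> caps B=0 W=0
Move 11: B@(3,2) -> caps B=1 W=0

Answer: .BW.
WBW.
B..B
BWB.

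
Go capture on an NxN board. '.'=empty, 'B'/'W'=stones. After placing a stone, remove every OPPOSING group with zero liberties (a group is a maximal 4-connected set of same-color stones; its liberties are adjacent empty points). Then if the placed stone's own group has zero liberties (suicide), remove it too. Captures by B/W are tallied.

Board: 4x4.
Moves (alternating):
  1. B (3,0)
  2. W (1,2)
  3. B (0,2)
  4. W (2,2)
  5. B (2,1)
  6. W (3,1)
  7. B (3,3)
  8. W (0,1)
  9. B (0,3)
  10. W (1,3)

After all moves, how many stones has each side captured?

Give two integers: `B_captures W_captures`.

Answer: 0 2

Derivation:
Move 1: B@(3,0) -> caps B=0 W=0
Move 2: W@(1,2) -> caps B=0 W=0
Move 3: B@(0,2) -> caps B=0 W=0
Move 4: W@(2,2) -> caps B=0 W=0
Move 5: B@(2,1) -> caps B=0 W=0
Move 6: W@(3,1) -> caps B=0 W=0
Move 7: B@(3,3) -> caps B=0 W=0
Move 8: W@(0,1) -> caps B=0 W=0
Move 9: B@(0,3) -> caps B=0 W=0
Move 10: W@(1,3) -> caps B=0 W=2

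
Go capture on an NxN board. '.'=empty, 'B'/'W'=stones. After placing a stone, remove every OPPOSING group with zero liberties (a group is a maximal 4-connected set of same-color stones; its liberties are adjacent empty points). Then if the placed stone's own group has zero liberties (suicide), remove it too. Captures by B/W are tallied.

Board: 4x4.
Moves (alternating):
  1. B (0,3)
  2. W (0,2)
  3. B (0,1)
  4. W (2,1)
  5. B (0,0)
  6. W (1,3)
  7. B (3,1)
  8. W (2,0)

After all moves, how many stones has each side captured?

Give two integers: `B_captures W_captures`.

Answer: 0 1

Derivation:
Move 1: B@(0,3) -> caps B=0 W=0
Move 2: W@(0,2) -> caps B=0 W=0
Move 3: B@(0,1) -> caps B=0 W=0
Move 4: W@(2,1) -> caps B=0 W=0
Move 5: B@(0,0) -> caps B=0 W=0
Move 6: W@(1,3) -> caps B=0 W=1
Move 7: B@(3,1) -> caps B=0 W=1
Move 8: W@(2,0) -> caps B=0 W=1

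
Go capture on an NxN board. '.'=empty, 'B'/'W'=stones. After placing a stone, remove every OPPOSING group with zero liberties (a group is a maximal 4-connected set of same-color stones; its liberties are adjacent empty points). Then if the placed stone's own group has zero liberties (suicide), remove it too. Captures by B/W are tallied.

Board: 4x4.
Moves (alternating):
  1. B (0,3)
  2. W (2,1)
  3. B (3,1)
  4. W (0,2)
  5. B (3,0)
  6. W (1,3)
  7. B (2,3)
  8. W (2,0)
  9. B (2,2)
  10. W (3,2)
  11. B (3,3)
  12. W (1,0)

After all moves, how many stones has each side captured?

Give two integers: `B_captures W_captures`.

Answer: 0 3

Derivation:
Move 1: B@(0,3) -> caps B=0 W=0
Move 2: W@(2,1) -> caps B=0 W=0
Move 3: B@(3,1) -> caps B=0 W=0
Move 4: W@(0,2) -> caps B=0 W=0
Move 5: B@(3,0) -> caps B=0 W=0
Move 6: W@(1,3) -> caps B=0 W=1
Move 7: B@(2,3) -> caps B=0 W=1
Move 8: W@(2,0) -> caps B=0 W=1
Move 9: B@(2,2) -> caps B=0 W=1
Move 10: W@(3,2) -> caps B=0 W=3
Move 11: B@(3,3) -> caps B=0 W=3
Move 12: W@(1,0) -> caps B=0 W=3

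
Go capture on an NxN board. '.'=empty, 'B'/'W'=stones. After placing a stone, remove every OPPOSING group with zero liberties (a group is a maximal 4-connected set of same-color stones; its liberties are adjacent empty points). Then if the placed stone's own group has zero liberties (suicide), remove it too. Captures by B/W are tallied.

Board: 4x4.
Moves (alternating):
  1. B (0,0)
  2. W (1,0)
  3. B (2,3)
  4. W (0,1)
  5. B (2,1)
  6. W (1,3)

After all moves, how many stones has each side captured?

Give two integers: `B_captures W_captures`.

Move 1: B@(0,0) -> caps B=0 W=0
Move 2: W@(1,0) -> caps B=0 W=0
Move 3: B@(2,3) -> caps B=0 W=0
Move 4: W@(0,1) -> caps B=0 W=1
Move 5: B@(2,1) -> caps B=0 W=1
Move 6: W@(1,3) -> caps B=0 W=1

Answer: 0 1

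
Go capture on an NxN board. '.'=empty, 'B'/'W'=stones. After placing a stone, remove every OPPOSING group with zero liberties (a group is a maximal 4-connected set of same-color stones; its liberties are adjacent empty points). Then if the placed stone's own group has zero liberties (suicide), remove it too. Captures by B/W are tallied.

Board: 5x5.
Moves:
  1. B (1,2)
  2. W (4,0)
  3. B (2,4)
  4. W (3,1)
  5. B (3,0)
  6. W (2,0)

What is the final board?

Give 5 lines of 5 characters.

Move 1: B@(1,2) -> caps B=0 W=0
Move 2: W@(4,0) -> caps B=0 W=0
Move 3: B@(2,4) -> caps B=0 W=0
Move 4: W@(3,1) -> caps B=0 W=0
Move 5: B@(3,0) -> caps B=0 W=0
Move 6: W@(2,0) -> caps B=0 W=1

Answer: .....
..B..
W...B
.W...
W....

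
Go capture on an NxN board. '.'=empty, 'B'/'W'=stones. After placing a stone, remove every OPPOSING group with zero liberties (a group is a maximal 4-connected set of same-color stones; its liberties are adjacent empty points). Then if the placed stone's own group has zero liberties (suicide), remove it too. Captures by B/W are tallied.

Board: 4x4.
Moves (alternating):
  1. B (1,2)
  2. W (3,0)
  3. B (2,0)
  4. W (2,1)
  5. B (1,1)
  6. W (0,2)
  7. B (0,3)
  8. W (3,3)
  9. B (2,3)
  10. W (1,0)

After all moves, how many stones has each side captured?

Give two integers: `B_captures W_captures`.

Answer: 0 1

Derivation:
Move 1: B@(1,2) -> caps B=0 W=0
Move 2: W@(3,0) -> caps B=0 W=0
Move 3: B@(2,0) -> caps B=0 W=0
Move 4: W@(2,1) -> caps B=0 W=0
Move 5: B@(1,1) -> caps B=0 W=0
Move 6: W@(0,2) -> caps B=0 W=0
Move 7: B@(0,3) -> caps B=0 W=0
Move 8: W@(3,3) -> caps B=0 W=0
Move 9: B@(2,3) -> caps B=0 W=0
Move 10: W@(1,0) -> caps B=0 W=1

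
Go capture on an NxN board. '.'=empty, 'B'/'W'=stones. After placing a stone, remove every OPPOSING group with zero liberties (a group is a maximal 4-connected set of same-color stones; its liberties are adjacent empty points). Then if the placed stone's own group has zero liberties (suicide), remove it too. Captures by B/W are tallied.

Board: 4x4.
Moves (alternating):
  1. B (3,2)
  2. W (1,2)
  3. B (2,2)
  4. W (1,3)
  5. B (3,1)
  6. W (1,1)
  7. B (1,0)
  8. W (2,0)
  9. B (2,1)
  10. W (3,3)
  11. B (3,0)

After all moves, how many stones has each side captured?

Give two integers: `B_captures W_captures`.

Move 1: B@(3,2) -> caps B=0 W=0
Move 2: W@(1,2) -> caps B=0 W=0
Move 3: B@(2,2) -> caps B=0 W=0
Move 4: W@(1,3) -> caps B=0 W=0
Move 5: B@(3,1) -> caps B=0 W=0
Move 6: W@(1,1) -> caps B=0 W=0
Move 7: B@(1,0) -> caps B=0 W=0
Move 8: W@(2,0) -> caps B=0 W=0
Move 9: B@(2,1) -> caps B=0 W=0
Move 10: W@(3,3) -> caps B=0 W=0
Move 11: B@(3,0) -> caps B=1 W=0

Answer: 1 0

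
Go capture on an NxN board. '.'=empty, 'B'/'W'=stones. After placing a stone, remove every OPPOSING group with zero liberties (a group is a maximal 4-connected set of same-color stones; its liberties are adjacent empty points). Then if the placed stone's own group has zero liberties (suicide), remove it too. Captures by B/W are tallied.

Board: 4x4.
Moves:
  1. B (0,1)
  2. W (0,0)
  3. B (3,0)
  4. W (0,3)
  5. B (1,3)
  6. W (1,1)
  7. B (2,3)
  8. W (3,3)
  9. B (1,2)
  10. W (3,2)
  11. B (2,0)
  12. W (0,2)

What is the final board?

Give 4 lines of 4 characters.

Answer: W.WW
.WBB
B..B
B.WW

Derivation:
Move 1: B@(0,1) -> caps B=0 W=0
Move 2: W@(0,0) -> caps B=0 W=0
Move 3: B@(3,0) -> caps B=0 W=0
Move 4: W@(0,3) -> caps B=0 W=0
Move 5: B@(1,3) -> caps B=0 W=0
Move 6: W@(1,1) -> caps B=0 W=0
Move 7: B@(2,3) -> caps B=0 W=0
Move 8: W@(3,3) -> caps B=0 W=0
Move 9: B@(1,2) -> caps B=0 W=0
Move 10: W@(3,2) -> caps B=0 W=0
Move 11: B@(2,0) -> caps B=0 W=0
Move 12: W@(0,2) -> caps B=0 W=1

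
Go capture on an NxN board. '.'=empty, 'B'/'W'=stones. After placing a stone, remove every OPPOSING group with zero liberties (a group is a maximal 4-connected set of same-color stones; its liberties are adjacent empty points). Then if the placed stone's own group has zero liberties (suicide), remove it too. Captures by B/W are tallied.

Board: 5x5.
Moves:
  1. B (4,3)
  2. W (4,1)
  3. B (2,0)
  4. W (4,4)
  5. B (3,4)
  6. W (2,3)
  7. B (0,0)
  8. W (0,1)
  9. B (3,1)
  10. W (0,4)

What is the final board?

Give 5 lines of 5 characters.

Move 1: B@(4,3) -> caps B=0 W=0
Move 2: W@(4,1) -> caps B=0 W=0
Move 3: B@(2,0) -> caps B=0 W=0
Move 4: W@(4,4) -> caps B=0 W=0
Move 5: B@(3,4) -> caps B=1 W=0
Move 6: W@(2,3) -> caps B=1 W=0
Move 7: B@(0,0) -> caps B=1 W=0
Move 8: W@(0,1) -> caps B=1 W=0
Move 9: B@(3,1) -> caps B=1 W=0
Move 10: W@(0,4) -> caps B=1 W=0

Answer: BW..W
.....
B..W.
.B..B
.W.B.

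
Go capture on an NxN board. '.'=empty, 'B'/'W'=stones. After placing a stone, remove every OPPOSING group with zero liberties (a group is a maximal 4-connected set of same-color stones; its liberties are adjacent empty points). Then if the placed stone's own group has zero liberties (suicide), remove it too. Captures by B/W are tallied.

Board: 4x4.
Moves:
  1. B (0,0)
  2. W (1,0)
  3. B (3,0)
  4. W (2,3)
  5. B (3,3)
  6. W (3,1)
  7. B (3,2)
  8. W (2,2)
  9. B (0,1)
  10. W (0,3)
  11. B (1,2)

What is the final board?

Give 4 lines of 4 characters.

Answer: BB.W
W.B.
..WW
BW..

Derivation:
Move 1: B@(0,0) -> caps B=0 W=0
Move 2: W@(1,0) -> caps B=0 W=0
Move 3: B@(3,0) -> caps B=0 W=0
Move 4: W@(2,3) -> caps B=0 W=0
Move 5: B@(3,3) -> caps B=0 W=0
Move 6: W@(3,1) -> caps B=0 W=0
Move 7: B@(3,2) -> caps B=0 W=0
Move 8: W@(2,2) -> caps B=0 W=2
Move 9: B@(0,1) -> caps B=0 W=2
Move 10: W@(0,3) -> caps B=0 W=2
Move 11: B@(1,2) -> caps B=0 W=2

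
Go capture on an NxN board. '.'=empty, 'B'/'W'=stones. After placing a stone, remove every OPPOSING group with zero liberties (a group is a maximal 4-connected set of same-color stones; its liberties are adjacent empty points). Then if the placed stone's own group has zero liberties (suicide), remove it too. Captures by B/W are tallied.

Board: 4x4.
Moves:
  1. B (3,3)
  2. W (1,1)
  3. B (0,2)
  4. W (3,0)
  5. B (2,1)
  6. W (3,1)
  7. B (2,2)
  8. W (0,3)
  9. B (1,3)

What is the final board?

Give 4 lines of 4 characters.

Move 1: B@(3,3) -> caps B=0 W=0
Move 2: W@(1,1) -> caps B=0 W=0
Move 3: B@(0,2) -> caps B=0 W=0
Move 4: W@(3,0) -> caps B=0 W=0
Move 5: B@(2,1) -> caps B=0 W=0
Move 6: W@(3,1) -> caps B=0 W=0
Move 7: B@(2,2) -> caps B=0 W=0
Move 8: W@(0,3) -> caps B=0 W=0
Move 9: B@(1,3) -> caps B=1 W=0

Answer: ..B.
.W.B
.BB.
WW.B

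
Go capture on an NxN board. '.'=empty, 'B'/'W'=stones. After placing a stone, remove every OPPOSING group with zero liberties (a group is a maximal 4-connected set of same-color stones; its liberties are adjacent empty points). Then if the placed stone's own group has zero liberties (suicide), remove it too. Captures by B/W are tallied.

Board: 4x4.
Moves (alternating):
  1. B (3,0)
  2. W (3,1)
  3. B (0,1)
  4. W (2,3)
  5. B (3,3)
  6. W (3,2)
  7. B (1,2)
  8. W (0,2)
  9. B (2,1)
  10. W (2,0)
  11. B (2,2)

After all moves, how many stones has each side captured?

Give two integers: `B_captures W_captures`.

Answer: 0 2

Derivation:
Move 1: B@(3,0) -> caps B=0 W=0
Move 2: W@(3,1) -> caps B=0 W=0
Move 3: B@(0,1) -> caps B=0 W=0
Move 4: W@(2,3) -> caps B=0 W=0
Move 5: B@(3,3) -> caps B=0 W=0
Move 6: W@(3,2) -> caps B=0 W=1
Move 7: B@(1,2) -> caps B=0 W=1
Move 8: W@(0,2) -> caps B=0 W=1
Move 9: B@(2,1) -> caps B=0 W=1
Move 10: W@(2,0) -> caps B=0 W=2
Move 11: B@(2,2) -> caps B=0 W=2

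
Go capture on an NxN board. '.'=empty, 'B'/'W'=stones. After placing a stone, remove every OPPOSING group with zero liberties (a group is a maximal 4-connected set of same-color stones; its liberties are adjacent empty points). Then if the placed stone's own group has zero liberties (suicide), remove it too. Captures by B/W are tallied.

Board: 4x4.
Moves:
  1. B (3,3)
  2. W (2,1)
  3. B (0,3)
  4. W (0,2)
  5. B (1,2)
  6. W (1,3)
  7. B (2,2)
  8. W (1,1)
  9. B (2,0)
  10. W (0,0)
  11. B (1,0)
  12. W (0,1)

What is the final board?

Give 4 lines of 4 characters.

Move 1: B@(3,3) -> caps B=0 W=0
Move 2: W@(2,1) -> caps B=0 W=0
Move 3: B@(0,3) -> caps B=0 W=0
Move 4: W@(0,2) -> caps B=0 W=0
Move 5: B@(1,2) -> caps B=0 W=0
Move 6: W@(1,3) -> caps B=0 W=1
Move 7: B@(2,2) -> caps B=0 W=1
Move 8: W@(1,1) -> caps B=0 W=1
Move 9: B@(2,0) -> caps B=0 W=1
Move 10: W@(0,0) -> caps B=0 W=1
Move 11: B@(1,0) -> caps B=0 W=1
Move 12: W@(0,1) -> caps B=0 W=1

Answer: WWW.
BWBW
BWB.
...B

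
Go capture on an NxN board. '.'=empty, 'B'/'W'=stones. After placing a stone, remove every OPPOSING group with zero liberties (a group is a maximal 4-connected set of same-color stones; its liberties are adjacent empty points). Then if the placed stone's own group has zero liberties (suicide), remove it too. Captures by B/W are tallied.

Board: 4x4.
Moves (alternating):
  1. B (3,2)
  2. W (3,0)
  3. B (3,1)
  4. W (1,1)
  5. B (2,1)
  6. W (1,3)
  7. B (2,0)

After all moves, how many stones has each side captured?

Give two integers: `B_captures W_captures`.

Move 1: B@(3,2) -> caps B=0 W=0
Move 2: W@(3,0) -> caps B=0 W=0
Move 3: B@(3,1) -> caps B=0 W=0
Move 4: W@(1,1) -> caps B=0 W=0
Move 5: B@(2,1) -> caps B=0 W=0
Move 6: W@(1,3) -> caps B=0 W=0
Move 7: B@(2,0) -> caps B=1 W=0

Answer: 1 0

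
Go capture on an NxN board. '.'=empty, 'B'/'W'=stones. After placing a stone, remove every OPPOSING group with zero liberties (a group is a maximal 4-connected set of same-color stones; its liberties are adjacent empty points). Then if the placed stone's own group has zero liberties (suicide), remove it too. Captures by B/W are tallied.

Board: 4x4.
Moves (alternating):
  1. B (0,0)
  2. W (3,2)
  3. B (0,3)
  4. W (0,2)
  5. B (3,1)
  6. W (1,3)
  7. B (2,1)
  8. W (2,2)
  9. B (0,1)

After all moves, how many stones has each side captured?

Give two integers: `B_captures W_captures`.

Answer: 0 1

Derivation:
Move 1: B@(0,0) -> caps B=0 W=0
Move 2: W@(3,2) -> caps B=0 W=0
Move 3: B@(0,3) -> caps B=0 W=0
Move 4: W@(0,2) -> caps B=0 W=0
Move 5: B@(3,1) -> caps B=0 W=0
Move 6: W@(1,3) -> caps B=0 W=1
Move 7: B@(2,1) -> caps B=0 W=1
Move 8: W@(2,2) -> caps B=0 W=1
Move 9: B@(0,1) -> caps B=0 W=1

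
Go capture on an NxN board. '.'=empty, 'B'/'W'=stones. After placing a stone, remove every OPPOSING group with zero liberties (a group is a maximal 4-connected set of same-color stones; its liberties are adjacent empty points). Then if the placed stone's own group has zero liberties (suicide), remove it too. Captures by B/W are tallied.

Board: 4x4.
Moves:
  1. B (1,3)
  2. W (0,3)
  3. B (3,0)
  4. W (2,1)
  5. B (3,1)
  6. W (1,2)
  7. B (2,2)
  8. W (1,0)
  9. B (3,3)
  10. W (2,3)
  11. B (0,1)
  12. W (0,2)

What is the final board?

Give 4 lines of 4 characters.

Answer: .BWW
W.W.
.WBW
BB.B

Derivation:
Move 1: B@(1,3) -> caps B=0 W=0
Move 2: W@(0,3) -> caps B=0 W=0
Move 3: B@(3,0) -> caps B=0 W=0
Move 4: W@(2,1) -> caps B=0 W=0
Move 5: B@(3,1) -> caps B=0 W=0
Move 6: W@(1,2) -> caps B=0 W=0
Move 7: B@(2,2) -> caps B=0 W=0
Move 8: W@(1,0) -> caps B=0 W=0
Move 9: B@(3,3) -> caps B=0 W=0
Move 10: W@(2,3) -> caps B=0 W=1
Move 11: B@(0,1) -> caps B=0 W=1
Move 12: W@(0,2) -> caps B=0 W=1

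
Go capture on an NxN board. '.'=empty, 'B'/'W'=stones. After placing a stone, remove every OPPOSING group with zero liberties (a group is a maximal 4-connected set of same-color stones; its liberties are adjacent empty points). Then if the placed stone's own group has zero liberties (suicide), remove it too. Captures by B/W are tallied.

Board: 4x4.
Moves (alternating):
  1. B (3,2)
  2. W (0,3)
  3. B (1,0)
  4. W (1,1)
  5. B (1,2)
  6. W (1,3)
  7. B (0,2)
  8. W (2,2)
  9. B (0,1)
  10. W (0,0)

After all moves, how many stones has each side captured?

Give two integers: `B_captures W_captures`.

Move 1: B@(3,2) -> caps B=0 W=0
Move 2: W@(0,3) -> caps B=0 W=0
Move 3: B@(1,0) -> caps B=0 W=0
Move 4: W@(1,1) -> caps B=0 W=0
Move 5: B@(1,2) -> caps B=0 W=0
Move 6: W@(1,3) -> caps B=0 W=0
Move 7: B@(0,2) -> caps B=0 W=0
Move 8: W@(2,2) -> caps B=0 W=0
Move 9: B@(0,1) -> caps B=0 W=0
Move 10: W@(0,0) -> caps B=0 W=3

Answer: 0 3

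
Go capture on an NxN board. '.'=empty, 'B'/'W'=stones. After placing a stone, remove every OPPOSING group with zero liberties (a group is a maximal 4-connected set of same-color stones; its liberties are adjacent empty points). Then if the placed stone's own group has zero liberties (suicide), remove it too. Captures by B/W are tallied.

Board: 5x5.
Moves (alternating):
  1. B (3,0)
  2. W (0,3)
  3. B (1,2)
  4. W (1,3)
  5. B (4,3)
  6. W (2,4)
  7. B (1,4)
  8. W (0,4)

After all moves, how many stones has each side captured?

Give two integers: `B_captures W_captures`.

Answer: 0 1

Derivation:
Move 1: B@(3,0) -> caps B=0 W=0
Move 2: W@(0,3) -> caps B=0 W=0
Move 3: B@(1,2) -> caps B=0 W=0
Move 4: W@(1,3) -> caps B=0 W=0
Move 5: B@(4,3) -> caps B=0 W=0
Move 6: W@(2,4) -> caps B=0 W=0
Move 7: B@(1,4) -> caps B=0 W=0
Move 8: W@(0,4) -> caps B=0 W=1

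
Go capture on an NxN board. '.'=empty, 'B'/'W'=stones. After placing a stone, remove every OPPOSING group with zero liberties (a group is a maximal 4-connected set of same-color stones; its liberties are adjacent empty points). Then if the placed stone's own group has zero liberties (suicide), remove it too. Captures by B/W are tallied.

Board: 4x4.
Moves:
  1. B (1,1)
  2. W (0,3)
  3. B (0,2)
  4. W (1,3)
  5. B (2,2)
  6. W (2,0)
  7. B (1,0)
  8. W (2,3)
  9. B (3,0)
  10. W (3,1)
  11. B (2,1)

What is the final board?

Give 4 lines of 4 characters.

Answer: ..BW
BB.W
WBBW
.W..

Derivation:
Move 1: B@(1,1) -> caps B=0 W=0
Move 2: W@(0,3) -> caps B=0 W=0
Move 3: B@(0,2) -> caps B=0 W=0
Move 4: W@(1,3) -> caps B=0 W=0
Move 5: B@(2,2) -> caps B=0 W=0
Move 6: W@(2,0) -> caps B=0 W=0
Move 7: B@(1,0) -> caps B=0 W=0
Move 8: W@(2,3) -> caps B=0 W=0
Move 9: B@(3,0) -> caps B=0 W=0
Move 10: W@(3,1) -> caps B=0 W=1
Move 11: B@(2,1) -> caps B=0 W=1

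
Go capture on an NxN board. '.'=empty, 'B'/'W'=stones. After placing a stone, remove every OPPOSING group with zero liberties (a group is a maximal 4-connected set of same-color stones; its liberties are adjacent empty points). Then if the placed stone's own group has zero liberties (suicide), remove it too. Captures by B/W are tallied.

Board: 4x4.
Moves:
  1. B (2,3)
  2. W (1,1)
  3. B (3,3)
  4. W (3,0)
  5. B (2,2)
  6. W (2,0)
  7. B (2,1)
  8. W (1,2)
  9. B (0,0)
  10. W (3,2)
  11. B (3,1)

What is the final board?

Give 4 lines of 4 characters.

Move 1: B@(2,3) -> caps B=0 W=0
Move 2: W@(1,1) -> caps B=0 W=0
Move 3: B@(3,3) -> caps B=0 W=0
Move 4: W@(3,0) -> caps B=0 W=0
Move 5: B@(2,2) -> caps B=0 W=0
Move 6: W@(2,0) -> caps B=0 W=0
Move 7: B@(2,1) -> caps B=0 W=0
Move 8: W@(1,2) -> caps B=0 W=0
Move 9: B@(0,0) -> caps B=0 W=0
Move 10: W@(3,2) -> caps B=0 W=0
Move 11: B@(3,1) -> caps B=1 W=0

Answer: B...
.WW.
WBBB
WB.B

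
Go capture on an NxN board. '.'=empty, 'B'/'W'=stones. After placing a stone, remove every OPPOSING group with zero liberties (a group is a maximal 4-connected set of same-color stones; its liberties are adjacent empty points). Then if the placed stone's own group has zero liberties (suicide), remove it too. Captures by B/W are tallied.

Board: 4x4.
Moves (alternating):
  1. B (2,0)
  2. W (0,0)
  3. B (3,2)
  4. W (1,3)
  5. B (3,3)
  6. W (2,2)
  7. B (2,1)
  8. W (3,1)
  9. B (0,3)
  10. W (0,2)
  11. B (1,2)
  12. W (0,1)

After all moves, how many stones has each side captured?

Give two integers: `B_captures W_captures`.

Move 1: B@(2,0) -> caps B=0 W=0
Move 2: W@(0,0) -> caps B=0 W=0
Move 3: B@(3,2) -> caps B=0 W=0
Move 4: W@(1,3) -> caps B=0 W=0
Move 5: B@(3,3) -> caps B=0 W=0
Move 6: W@(2,2) -> caps B=0 W=0
Move 7: B@(2,1) -> caps B=0 W=0
Move 8: W@(3,1) -> caps B=0 W=0
Move 9: B@(0,3) -> caps B=0 W=0
Move 10: W@(0,2) -> caps B=0 W=1
Move 11: B@(1,2) -> caps B=0 W=1
Move 12: W@(0,1) -> caps B=0 W=1

Answer: 0 1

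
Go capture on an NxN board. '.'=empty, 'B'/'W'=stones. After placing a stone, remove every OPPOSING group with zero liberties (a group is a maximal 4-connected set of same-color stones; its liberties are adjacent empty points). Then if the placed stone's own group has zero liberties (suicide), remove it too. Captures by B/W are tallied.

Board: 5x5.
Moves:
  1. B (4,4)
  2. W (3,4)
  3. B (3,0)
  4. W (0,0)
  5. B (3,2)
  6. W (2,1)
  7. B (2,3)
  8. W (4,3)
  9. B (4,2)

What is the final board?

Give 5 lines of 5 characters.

Answer: W....
.....
.W.B.
B.B.W
..BW.

Derivation:
Move 1: B@(4,4) -> caps B=0 W=0
Move 2: W@(3,4) -> caps B=0 W=0
Move 3: B@(3,0) -> caps B=0 W=0
Move 4: W@(0,0) -> caps B=0 W=0
Move 5: B@(3,2) -> caps B=0 W=0
Move 6: W@(2,1) -> caps B=0 W=0
Move 7: B@(2,3) -> caps B=0 W=0
Move 8: W@(4,3) -> caps B=0 W=1
Move 9: B@(4,2) -> caps B=0 W=1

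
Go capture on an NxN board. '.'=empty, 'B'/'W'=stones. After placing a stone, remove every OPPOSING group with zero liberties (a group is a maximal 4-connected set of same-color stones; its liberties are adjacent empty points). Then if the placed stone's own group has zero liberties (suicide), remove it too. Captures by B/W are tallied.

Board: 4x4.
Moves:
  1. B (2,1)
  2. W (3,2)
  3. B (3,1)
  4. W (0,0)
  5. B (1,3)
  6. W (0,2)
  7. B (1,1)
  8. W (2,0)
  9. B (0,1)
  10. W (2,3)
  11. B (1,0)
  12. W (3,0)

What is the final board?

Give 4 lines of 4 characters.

Move 1: B@(2,1) -> caps B=0 W=0
Move 2: W@(3,2) -> caps B=0 W=0
Move 3: B@(3,1) -> caps B=0 W=0
Move 4: W@(0,0) -> caps B=0 W=0
Move 5: B@(1,3) -> caps B=0 W=0
Move 6: W@(0,2) -> caps B=0 W=0
Move 7: B@(1,1) -> caps B=0 W=0
Move 8: W@(2,0) -> caps B=0 W=0
Move 9: B@(0,1) -> caps B=0 W=0
Move 10: W@(2,3) -> caps B=0 W=0
Move 11: B@(1,0) -> caps B=1 W=0
Move 12: W@(3,0) -> caps B=1 W=0

Answer: .BW.
BB.B
.B.W
.BW.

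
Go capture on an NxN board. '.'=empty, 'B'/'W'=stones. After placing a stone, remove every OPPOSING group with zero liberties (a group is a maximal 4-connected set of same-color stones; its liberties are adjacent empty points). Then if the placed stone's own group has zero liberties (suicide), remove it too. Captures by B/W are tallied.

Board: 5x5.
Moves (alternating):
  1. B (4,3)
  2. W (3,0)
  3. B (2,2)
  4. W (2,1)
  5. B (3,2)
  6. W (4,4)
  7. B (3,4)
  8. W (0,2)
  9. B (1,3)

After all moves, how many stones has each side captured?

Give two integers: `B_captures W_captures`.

Move 1: B@(4,3) -> caps B=0 W=0
Move 2: W@(3,0) -> caps B=0 W=0
Move 3: B@(2,2) -> caps B=0 W=0
Move 4: W@(2,1) -> caps B=0 W=0
Move 5: B@(3,2) -> caps B=0 W=0
Move 6: W@(4,4) -> caps B=0 W=0
Move 7: B@(3,4) -> caps B=1 W=0
Move 8: W@(0,2) -> caps B=1 W=0
Move 9: B@(1,3) -> caps B=1 W=0

Answer: 1 0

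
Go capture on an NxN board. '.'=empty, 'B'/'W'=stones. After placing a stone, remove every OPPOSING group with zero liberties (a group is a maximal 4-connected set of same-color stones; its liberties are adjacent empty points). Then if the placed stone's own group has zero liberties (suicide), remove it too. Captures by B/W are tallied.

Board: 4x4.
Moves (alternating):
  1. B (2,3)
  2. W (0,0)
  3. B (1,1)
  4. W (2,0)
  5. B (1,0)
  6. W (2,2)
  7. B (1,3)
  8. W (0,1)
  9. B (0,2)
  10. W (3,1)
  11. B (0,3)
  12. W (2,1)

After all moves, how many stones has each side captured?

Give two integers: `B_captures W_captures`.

Move 1: B@(2,3) -> caps B=0 W=0
Move 2: W@(0,0) -> caps B=0 W=0
Move 3: B@(1,1) -> caps B=0 W=0
Move 4: W@(2,0) -> caps B=0 W=0
Move 5: B@(1,0) -> caps B=0 W=0
Move 6: W@(2,2) -> caps B=0 W=0
Move 7: B@(1,3) -> caps B=0 W=0
Move 8: W@(0,1) -> caps B=0 W=0
Move 9: B@(0,2) -> caps B=2 W=0
Move 10: W@(3,1) -> caps B=2 W=0
Move 11: B@(0,3) -> caps B=2 W=0
Move 12: W@(2,1) -> caps B=2 W=0

Answer: 2 0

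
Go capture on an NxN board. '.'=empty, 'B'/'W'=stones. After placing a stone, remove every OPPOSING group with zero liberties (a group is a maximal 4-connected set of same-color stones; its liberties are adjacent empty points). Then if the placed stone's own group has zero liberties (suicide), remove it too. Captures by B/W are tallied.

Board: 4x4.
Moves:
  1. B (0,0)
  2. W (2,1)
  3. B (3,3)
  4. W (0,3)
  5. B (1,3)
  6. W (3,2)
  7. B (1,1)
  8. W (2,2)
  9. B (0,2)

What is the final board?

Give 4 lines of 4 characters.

Answer: B.B.
.B.B
.WW.
..WB

Derivation:
Move 1: B@(0,0) -> caps B=0 W=0
Move 2: W@(2,1) -> caps B=0 W=0
Move 3: B@(3,3) -> caps B=0 W=0
Move 4: W@(0,3) -> caps B=0 W=0
Move 5: B@(1,3) -> caps B=0 W=0
Move 6: W@(3,2) -> caps B=0 W=0
Move 7: B@(1,1) -> caps B=0 W=0
Move 8: W@(2,2) -> caps B=0 W=0
Move 9: B@(0,2) -> caps B=1 W=0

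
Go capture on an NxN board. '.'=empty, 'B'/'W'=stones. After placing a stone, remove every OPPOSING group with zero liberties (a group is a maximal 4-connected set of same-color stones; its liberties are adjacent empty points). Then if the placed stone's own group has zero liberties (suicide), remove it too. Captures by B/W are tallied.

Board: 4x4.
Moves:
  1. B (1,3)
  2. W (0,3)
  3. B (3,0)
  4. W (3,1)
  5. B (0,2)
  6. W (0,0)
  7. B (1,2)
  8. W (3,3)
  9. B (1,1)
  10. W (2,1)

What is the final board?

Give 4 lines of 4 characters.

Move 1: B@(1,3) -> caps B=0 W=0
Move 2: W@(0,3) -> caps B=0 W=0
Move 3: B@(3,0) -> caps B=0 W=0
Move 4: W@(3,1) -> caps B=0 W=0
Move 5: B@(0,2) -> caps B=1 W=0
Move 6: W@(0,0) -> caps B=1 W=0
Move 7: B@(1,2) -> caps B=1 W=0
Move 8: W@(3,3) -> caps B=1 W=0
Move 9: B@(1,1) -> caps B=1 W=0
Move 10: W@(2,1) -> caps B=1 W=0

Answer: W.B.
.BBB
.W..
BW.W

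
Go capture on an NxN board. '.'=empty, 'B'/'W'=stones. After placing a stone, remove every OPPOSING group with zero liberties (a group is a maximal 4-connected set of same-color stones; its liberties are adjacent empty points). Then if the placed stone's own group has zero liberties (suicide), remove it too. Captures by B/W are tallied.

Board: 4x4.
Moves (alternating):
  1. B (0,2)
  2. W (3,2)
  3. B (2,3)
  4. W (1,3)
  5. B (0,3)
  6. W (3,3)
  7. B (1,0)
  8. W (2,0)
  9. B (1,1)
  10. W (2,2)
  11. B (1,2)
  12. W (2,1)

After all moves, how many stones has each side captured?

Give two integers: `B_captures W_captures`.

Answer: 0 1

Derivation:
Move 1: B@(0,2) -> caps B=0 W=0
Move 2: W@(3,2) -> caps B=0 W=0
Move 3: B@(2,3) -> caps B=0 W=0
Move 4: W@(1,3) -> caps B=0 W=0
Move 5: B@(0,3) -> caps B=0 W=0
Move 6: W@(3,3) -> caps B=0 W=0
Move 7: B@(1,0) -> caps B=0 W=0
Move 8: W@(2,0) -> caps B=0 W=0
Move 9: B@(1,1) -> caps B=0 W=0
Move 10: W@(2,2) -> caps B=0 W=1
Move 11: B@(1,2) -> caps B=0 W=1
Move 12: W@(2,1) -> caps B=0 W=1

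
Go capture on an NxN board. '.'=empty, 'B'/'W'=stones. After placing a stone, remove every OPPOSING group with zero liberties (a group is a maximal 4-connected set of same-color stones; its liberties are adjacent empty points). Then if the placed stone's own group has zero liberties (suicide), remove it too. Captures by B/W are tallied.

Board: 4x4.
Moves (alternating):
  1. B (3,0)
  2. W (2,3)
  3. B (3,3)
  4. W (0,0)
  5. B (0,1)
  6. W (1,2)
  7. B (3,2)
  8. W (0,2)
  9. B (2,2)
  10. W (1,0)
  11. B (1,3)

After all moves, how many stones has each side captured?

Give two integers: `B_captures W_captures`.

Answer: 1 0

Derivation:
Move 1: B@(3,0) -> caps B=0 W=0
Move 2: W@(2,3) -> caps B=0 W=0
Move 3: B@(3,3) -> caps B=0 W=0
Move 4: W@(0,0) -> caps B=0 W=0
Move 5: B@(0,1) -> caps B=0 W=0
Move 6: W@(1,2) -> caps B=0 W=0
Move 7: B@(3,2) -> caps B=0 W=0
Move 8: W@(0,2) -> caps B=0 W=0
Move 9: B@(2,2) -> caps B=0 W=0
Move 10: W@(1,0) -> caps B=0 W=0
Move 11: B@(1,3) -> caps B=1 W=0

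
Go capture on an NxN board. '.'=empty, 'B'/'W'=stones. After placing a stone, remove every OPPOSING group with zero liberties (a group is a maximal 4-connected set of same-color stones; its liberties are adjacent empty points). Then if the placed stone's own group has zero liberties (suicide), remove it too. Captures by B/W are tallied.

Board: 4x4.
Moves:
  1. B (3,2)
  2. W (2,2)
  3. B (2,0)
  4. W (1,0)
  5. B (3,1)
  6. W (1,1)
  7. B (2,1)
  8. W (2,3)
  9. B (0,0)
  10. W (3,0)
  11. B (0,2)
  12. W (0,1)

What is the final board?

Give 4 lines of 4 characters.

Move 1: B@(3,2) -> caps B=0 W=0
Move 2: W@(2,2) -> caps B=0 W=0
Move 3: B@(2,0) -> caps B=0 W=0
Move 4: W@(1,0) -> caps B=0 W=0
Move 5: B@(3,1) -> caps B=0 W=0
Move 6: W@(1,1) -> caps B=0 W=0
Move 7: B@(2,1) -> caps B=0 W=0
Move 8: W@(2,3) -> caps B=0 W=0
Move 9: B@(0,0) -> caps B=0 W=0
Move 10: W@(3,0) -> caps B=0 W=0
Move 11: B@(0,2) -> caps B=0 W=0
Move 12: W@(0,1) -> caps B=0 W=1

Answer: .WB.
WW..
BBWW
.BB.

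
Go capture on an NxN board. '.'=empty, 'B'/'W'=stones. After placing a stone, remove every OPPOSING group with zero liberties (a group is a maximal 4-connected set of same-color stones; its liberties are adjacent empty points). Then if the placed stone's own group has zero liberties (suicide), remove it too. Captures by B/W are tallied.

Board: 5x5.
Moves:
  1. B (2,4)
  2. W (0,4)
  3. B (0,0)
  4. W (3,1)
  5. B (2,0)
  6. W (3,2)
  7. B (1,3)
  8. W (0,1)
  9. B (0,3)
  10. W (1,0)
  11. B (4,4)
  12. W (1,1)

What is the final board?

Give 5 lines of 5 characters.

Move 1: B@(2,4) -> caps B=0 W=0
Move 2: W@(0,4) -> caps B=0 W=0
Move 3: B@(0,0) -> caps B=0 W=0
Move 4: W@(3,1) -> caps B=0 W=0
Move 5: B@(2,0) -> caps B=0 W=0
Move 6: W@(3,2) -> caps B=0 W=0
Move 7: B@(1,3) -> caps B=0 W=0
Move 8: W@(0,1) -> caps B=0 W=0
Move 9: B@(0,3) -> caps B=0 W=0
Move 10: W@(1,0) -> caps B=0 W=1
Move 11: B@(4,4) -> caps B=0 W=1
Move 12: W@(1,1) -> caps B=0 W=1

Answer: .W.BW
WW.B.
B...B
.WW..
....B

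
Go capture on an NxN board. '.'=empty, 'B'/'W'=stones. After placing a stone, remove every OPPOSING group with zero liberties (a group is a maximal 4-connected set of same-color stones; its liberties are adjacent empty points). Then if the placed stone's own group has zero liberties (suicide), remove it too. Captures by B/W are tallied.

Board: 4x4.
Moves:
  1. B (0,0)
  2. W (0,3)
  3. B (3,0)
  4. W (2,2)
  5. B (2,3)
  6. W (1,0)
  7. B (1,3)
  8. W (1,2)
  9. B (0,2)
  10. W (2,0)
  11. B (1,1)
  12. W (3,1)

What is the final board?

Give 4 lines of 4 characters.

Move 1: B@(0,0) -> caps B=0 W=0
Move 2: W@(0,3) -> caps B=0 W=0
Move 3: B@(3,0) -> caps B=0 W=0
Move 4: W@(2,2) -> caps B=0 W=0
Move 5: B@(2,3) -> caps B=0 W=0
Move 6: W@(1,0) -> caps B=0 W=0
Move 7: B@(1,3) -> caps B=0 W=0
Move 8: W@(1,2) -> caps B=0 W=0
Move 9: B@(0,2) -> caps B=1 W=0
Move 10: W@(2,0) -> caps B=1 W=0
Move 11: B@(1,1) -> caps B=1 W=0
Move 12: W@(3,1) -> caps B=1 W=1

Answer: B.B.
WBWB
W.WB
.W..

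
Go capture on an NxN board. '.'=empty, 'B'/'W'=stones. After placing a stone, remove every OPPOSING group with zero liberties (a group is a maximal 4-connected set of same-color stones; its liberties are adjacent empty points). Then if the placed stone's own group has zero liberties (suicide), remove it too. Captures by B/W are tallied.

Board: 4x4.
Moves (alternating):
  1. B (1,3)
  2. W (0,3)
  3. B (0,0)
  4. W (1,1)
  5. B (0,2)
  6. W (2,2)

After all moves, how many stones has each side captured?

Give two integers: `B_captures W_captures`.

Answer: 1 0

Derivation:
Move 1: B@(1,3) -> caps B=0 W=0
Move 2: W@(0,3) -> caps B=0 W=0
Move 3: B@(0,0) -> caps B=0 W=0
Move 4: W@(1,1) -> caps B=0 W=0
Move 5: B@(0,2) -> caps B=1 W=0
Move 6: W@(2,2) -> caps B=1 W=0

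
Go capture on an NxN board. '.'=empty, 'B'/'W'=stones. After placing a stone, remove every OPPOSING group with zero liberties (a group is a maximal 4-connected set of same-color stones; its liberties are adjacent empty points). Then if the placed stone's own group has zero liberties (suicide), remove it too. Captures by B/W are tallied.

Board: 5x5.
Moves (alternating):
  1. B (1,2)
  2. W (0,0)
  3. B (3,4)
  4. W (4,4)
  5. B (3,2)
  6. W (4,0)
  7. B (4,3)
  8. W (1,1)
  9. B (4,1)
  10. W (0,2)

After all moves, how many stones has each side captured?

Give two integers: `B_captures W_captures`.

Move 1: B@(1,2) -> caps B=0 W=0
Move 2: W@(0,0) -> caps B=0 W=0
Move 3: B@(3,4) -> caps B=0 W=0
Move 4: W@(4,4) -> caps B=0 W=0
Move 5: B@(3,2) -> caps B=0 W=0
Move 6: W@(4,0) -> caps B=0 W=0
Move 7: B@(4,3) -> caps B=1 W=0
Move 8: W@(1,1) -> caps B=1 W=0
Move 9: B@(4,1) -> caps B=1 W=0
Move 10: W@(0,2) -> caps B=1 W=0

Answer: 1 0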